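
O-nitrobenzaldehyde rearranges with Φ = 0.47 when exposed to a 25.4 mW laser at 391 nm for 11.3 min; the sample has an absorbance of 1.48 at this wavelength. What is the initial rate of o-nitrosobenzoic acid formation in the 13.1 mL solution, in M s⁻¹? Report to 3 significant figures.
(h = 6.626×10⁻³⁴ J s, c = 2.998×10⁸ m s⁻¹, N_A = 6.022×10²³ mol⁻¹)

2.88×10⁻⁶ M s⁻¹

Photon energy at 391 nm: hc/λ = (6.626×10⁻³⁴)(2.998×10⁸)/(391×10⁻⁹) = 5.080×10⁻¹⁹ J.
Energy delivered: (25.4 mW)(678 s) = 17.22 J.
Photons incident: 17.22 / 5.080×10⁻¹⁹ = 3.390×10¹⁹, i.e. 3.390×10¹⁹/6.022×10²³ = 5.629×10⁻⁵ mol.
Fraction absorbed: 1 − 10^(−1.48) = 0.9669.
Photons absorbed: 0.9669 × 5.629×10⁻⁵ = 5.443×10⁻⁵ mol.
Product formed: 0.47 × 5.443×10⁻⁵ = 2.558×10⁻⁵ mol.
Rate: 2.558×10⁻⁵ mol / (678 s × 0.0131 L) = 2.88×10⁻⁶ M s⁻¹.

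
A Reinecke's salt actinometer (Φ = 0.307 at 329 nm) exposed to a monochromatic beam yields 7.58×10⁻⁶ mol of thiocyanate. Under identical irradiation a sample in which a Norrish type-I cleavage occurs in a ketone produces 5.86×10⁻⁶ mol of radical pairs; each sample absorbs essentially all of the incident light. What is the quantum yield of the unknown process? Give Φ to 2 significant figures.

Φ = 0.24

Photons absorbed by the actinometer: 7.58×10⁻⁶ / 0.307 = 2.469×10⁻⁵ mol.
Φ(unknown) = 5.86×10⁻⁶ / 2.469×10⁻⁵ = 0.24.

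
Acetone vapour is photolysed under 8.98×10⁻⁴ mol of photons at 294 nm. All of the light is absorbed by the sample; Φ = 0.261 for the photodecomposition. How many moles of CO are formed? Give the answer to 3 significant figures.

Product: Φ × n_abs = 0.261 × 8.98×10⁻⁴ = 2.344×10⁻⁴ mol.

2.34×10⁻⁴ mol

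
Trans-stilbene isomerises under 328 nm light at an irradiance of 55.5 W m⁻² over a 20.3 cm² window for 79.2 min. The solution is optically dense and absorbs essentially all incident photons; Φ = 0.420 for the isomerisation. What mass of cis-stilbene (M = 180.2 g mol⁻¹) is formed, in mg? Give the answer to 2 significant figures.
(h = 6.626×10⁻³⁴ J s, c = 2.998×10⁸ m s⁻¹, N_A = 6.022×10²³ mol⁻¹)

110 mg

Photon energy at 328 nm: hc/λ = (6.626×10⁻³⁴)(2.998×10⁸)/(328×10⁻⁹) = 6.056×10⁻¹⁹ J.
Energy delivered: (55.5 W m⁻²)(20.3×10⁻⁴ m²)(4752 s) = 535.4 J.
Photons incident: 535.4 / 6.056×10⁻¹⁹ = 8.841×10²⁰, i.e. 8.841×10²⁰/6.022×10²³ = 0.001468 mol.
Product: Φ × n_abs = 0.420 × 0.001468 = 6.166×10⁻⁴ mol.
Mass: 6.166×10⁻⁴ × 180.2 = 0.1111 g = 110 mg.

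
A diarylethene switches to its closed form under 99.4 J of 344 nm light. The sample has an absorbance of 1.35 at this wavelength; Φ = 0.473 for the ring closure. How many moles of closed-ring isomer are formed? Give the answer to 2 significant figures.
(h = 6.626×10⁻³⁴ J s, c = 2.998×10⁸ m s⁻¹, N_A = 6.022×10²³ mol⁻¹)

1.3×10⁻⁴ mol

Photon energy at 344 nm: hc/λ = (6.626×10⁻³⁴)(2.998×10⁸)/(344×10⁻⁹) = 5.775×10⁻¹⁹ J.
Photons incident: 99.4 / 5.775×10⁻¹⁹ = 1.721×10²⁰, i.e. 1.721×10²⁰/6.022×10²³ = 2.858×10⁻⁴ mol.
Fraction absorbed: 1 − 10^(−1.35) = 0.9553.
Photons absorbed: 0.9553 × 2.858×10⁻⁴ = 2.730×10⁻⁴ mol.
Product: Φ × n_abs = 0.473 × 2.730×10⁻⁴ = 1.291×10⁻⁴ mol.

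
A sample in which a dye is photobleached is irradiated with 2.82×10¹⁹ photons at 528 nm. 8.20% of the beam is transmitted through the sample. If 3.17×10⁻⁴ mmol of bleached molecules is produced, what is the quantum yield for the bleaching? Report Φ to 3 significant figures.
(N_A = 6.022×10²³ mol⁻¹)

Product: 3.17×10⁻⁴ mmol = 3.17×10⁻⁷ mol.
Moles of photons: 2.82×10¹⁹ / 6.022×10²³ = 4.683×10⁻⁵ mol.
Fraction absorbed: 1 − 8.20/100 = 0.9180.
Photons absorbed: 0.9180 × 4.683×10⁻⁵ = 4.299×10⁻⁵ mol.
Φ = 3.17×10⁻⁷ mol / 4.299×10⁻⁵ mol photons = 0.00737.

Φ = 0.00737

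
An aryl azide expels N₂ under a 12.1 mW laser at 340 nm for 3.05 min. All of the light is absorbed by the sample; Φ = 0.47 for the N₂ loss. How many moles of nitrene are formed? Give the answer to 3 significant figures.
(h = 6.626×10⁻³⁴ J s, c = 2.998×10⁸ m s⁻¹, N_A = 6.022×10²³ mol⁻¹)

Photon energy at 340 nm: hc/λ = (6.626×10⁻³⁴)(2.998×10⁸)/(340×10⁻⁹) = 5.843×10⁻¹⁹ J.
Energy delivered: (12.1 mW)(183 s) = 2.214 J.
Photons incident: 2.214 / 5.843×10⁻¹⁹ = 3.789×10¹⁸, i.e. 3.789×10¹⁸/6.022×10²³ = 6.292×10⁻⁶ mol.
Product: Φ × n_abs = 0.47 × 6.292×10⁻⁶ = 2.957×10⁻⁶ mol.

2.96×10⁻⁶ mol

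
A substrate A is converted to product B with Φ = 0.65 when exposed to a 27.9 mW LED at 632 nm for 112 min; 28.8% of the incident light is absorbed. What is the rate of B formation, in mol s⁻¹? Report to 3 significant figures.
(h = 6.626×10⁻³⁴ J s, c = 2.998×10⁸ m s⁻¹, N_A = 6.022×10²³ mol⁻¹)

Photon energy at 632 nm: hc/λ = (6.626×10⁻³⁴)(2.998×10⁸)/(632×10⁻⁹) = 3.143×10⁻¹⁹ J.
Energy delivered: (27.9 mW)(6720 s) = 187.5 J.
Photons incident: 187.5 / 3.143×10⁻¹⁹ = 5.966×10²⁰, i.e. 5.966×10²⁰/6.022×10²³ = 9.907×10⁻⁴ mol.
Photons absorbed: 0.288 × 9.907×10⁻⁴ = 2.853×10⁻⁴ mol.
Product formed: 0.65 × 2.853×10⁻⁴ = 1.854×10⁻⁴ mol.
Rate: 1.854×10⁻⁴ / 6720 s = 2.76×10⁻⁸ mol s⁻¹.

2.76×10⁻⁸ mol s⁻¹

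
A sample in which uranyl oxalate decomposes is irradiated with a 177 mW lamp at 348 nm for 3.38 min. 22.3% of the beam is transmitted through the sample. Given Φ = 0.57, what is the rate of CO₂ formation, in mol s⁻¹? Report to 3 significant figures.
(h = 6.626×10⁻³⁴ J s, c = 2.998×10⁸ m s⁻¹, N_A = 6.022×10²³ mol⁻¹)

2.28×10⁻⁷ mol s⁻¹

Photon energy at 348 nm: hc/λ = (6.626×10⁻³⁴)(2.998×10⁸)/(348×10⁻⁹) = 5.708×10⁻¹⁹ J.
Energy delivered: (177 mW)(202.8 s) = 35.90 J.
Photons incident: 35.90 / 5.708×10⁻¹⁹ = 6.289×10¹⁹, i.e. 6.289×10¹⁹/6.022×10²³ = 1.044×10⁻⁴ mol.
Fraction absorbed: 1 − 22.3/100 = 0.7770.
Photons absorbed: 0.7770 × 1.044×10⁻⁴ = 8.112×10⁻⁵ mol.
Product formed: 0.57 × 8.112×10⁻⁵ = 4.624×10⁻⁵ mol.
Rate: 4.624×10⁻⁵ / 202.8 s = 2.28×10⁻⁷ mol s⁻¹.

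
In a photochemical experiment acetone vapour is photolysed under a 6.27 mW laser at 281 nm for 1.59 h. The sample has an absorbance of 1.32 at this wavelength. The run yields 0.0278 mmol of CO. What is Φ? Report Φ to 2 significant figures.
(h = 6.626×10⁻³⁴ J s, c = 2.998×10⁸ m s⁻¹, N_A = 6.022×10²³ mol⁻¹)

Product: 0.0278 mmol = 2.78×10⁻⁵ mol.
Photon energy at 281 nm: hc/λ = (6.626×10⁻³⁴)(2.998×10⁸)/(281×10⁻⁹) = 7.069×10⁻¹⁹ J.
Energy delivered: (6.27 mW)(5724 s) = 35.89 J.
Photons incident: 35.89 / 7.069×10⁻¹⁹ = 5.077×10¹⁹, i.e. 5.077×10¹⁹/6.022×10²³ = 8.431×10⁻⁵ mol.
Fraction absorbed: 1 − 10^(−1.32) = 0.9521.
Photons absorbed: 0.9521 × 8.431×10⁻⁵ = 8.027×10⁻⁵ mol.
Φ = 2.78×10⁻⁵ mol / 8.027×10⁻⁵ mol photons = 0.35.

Φ = 0.35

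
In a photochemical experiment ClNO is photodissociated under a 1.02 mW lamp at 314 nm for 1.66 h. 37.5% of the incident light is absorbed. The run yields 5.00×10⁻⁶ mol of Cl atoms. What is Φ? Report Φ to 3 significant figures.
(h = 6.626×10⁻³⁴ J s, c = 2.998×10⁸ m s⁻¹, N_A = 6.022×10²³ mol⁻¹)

Photon energy at 314 nm: hc/λ = (6.626×10⁻³⁴)(2.998×10⁸)/(314×10⁻⁹) = 6.326×10⁻¹⁹ J.
Energy delivered: (1.02 mW)(5976 s) = 6.096 J.
Photons incident: 6.096 / 6.326×10⁻¹⁹ = 9.636×10¹⁸, i.e. 9.636×10¹⁸/6.022×10²³ = 1.600×10⁻⁵ mol.
Photons absorbed: 0.375 × 1.600×10⁻⁵ = 6.000×10⁻⁶ mol.
Φ = 5.00×10⁻⁶ mol / 6.000×10⁻⁶ mol photons = 0.833.

Φ = 0.833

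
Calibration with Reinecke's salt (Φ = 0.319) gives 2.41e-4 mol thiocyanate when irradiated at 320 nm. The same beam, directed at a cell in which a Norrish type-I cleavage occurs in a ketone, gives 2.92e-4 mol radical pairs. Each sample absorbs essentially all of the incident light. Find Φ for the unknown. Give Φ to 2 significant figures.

Φ = 0.39

Photons absorbed by the actinometer: 2.41e-4 / 0.319 = 7.555e-4 mol.
Φ(unknown) = 2.92e-4 / 7.555e-4 = 0.39.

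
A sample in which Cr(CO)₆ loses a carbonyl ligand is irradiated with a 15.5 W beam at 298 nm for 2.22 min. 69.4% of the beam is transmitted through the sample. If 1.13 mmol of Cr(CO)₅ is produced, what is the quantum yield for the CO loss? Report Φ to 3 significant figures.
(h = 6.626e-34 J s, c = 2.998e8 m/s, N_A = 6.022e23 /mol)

Φ = 0.718

Product: 1.13 mmol = 0.00113 mol.
Photon energy at 298 nm: hc/λ = (6.626e-34)(2.998e8)/(298e-9) = 6.666e-19 J.
Energy delivered: (15.5 W)(133.2 s) = 2065 J.
Photons incident: 2065 / 6.666e-19 = 3.098e21, i.e. 3.098e21/6.022e23 = 0.005144 mol.
Fraction absorbed: 1 − 69.4/100 = 0.3060.
Photons absorbed: 0.3060 × 0.005144 = 0.001574 mol.
Φ = 0.00113 mol / 0.001574 mol photons = 0.718.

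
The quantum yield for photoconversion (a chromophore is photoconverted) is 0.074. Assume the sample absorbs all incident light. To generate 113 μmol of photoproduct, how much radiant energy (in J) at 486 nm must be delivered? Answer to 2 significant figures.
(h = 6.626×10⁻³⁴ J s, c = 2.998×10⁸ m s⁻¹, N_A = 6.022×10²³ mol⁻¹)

380 J

Product: 113 μmol = 1.13×10⁻⁴ mol.
Photons that must be absorbed: 1.13×10⁻⁴ / 0.074 = 0.001527 mol.
Photon energy: hc/λ = 4.087×10⁻¹⁹ J; per mole, 2.461×10⁵ J mol⁻¹.
Energy required: 0.001527 × 2.461×10⁵ = 380 J.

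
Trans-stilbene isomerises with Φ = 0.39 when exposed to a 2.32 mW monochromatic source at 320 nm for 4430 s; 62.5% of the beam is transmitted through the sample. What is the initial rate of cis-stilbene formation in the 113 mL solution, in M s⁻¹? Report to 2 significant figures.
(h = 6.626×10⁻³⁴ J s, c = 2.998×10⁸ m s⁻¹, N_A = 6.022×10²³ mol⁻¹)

Photon energy at 320 nm: hc/λ = (6.626×10⁻³⁴)(2.998×10⁸)/(320×10⁻⁹) = 6.208×10⁻¹⁹ J.
Energy delivered: (2.32 mW)(4430 s) = 10.28 J.
Photons incident: 10.28 / 6.208×10⁻¹⁹ = 1.656×10¹⁹, i.e. 1.656×10¹⁹/6.022×10²³ = 2.750×10⁻⁵ mol.
Fraction absorbed: 1 − 62.5/100 = 0.3750.
Photons absorbed: 0.3750 × 2.750×10⁻⁵ = 1.031×10⁻⁵ mol.
Product formed: 0.39 × 1.031×10⁻⁵ = 4.021×10⁻⁶ mol.
Rate: 4.021×10⁻⁶ mol / (4430 s × 0.113 L) = 8.0×10⁻⁹ M s⁻¹.

8.0×10⁻⁹ M s⁻¹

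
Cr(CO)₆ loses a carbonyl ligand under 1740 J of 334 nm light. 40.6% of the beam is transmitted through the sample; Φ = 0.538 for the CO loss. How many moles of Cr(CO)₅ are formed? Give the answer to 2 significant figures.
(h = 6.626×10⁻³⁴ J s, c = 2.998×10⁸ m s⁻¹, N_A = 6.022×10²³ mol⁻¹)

0.0016 mol

Photon energy at 334 nm: hc/λ = (6.626×10⁻³⁴)(2.998×10⁸)/(334×10⁻⁹) = 5.948×10⁻¹⁹ J.
Photons incident: 1740 / 5.948×10⁻¹⁹ = 2.925×10²¹, i.e. 2.925×10²¹/6.022×10²³ = 0.004857 mol.
Fraction absorbed: 1 − 40.6/100 = 0.5940.
Photons absorbed: 0.5940 × 0.004857 = 0.002885 mol.
Product: Φ × n_abs = 0.538 × 0.002885 = 0.001552 mol.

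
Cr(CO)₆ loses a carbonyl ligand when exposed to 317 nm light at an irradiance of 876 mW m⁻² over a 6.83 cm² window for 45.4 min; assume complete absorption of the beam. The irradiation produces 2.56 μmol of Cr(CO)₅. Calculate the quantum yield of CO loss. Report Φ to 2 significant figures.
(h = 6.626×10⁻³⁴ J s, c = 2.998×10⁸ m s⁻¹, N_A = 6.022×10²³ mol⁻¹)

Product: 2.56 μmol = 2.56×10⁻⁶ mol.
Photon energy at 317 nm: hc/λ = (6.626×10⁻³⁴)(2.998×10⁸)/(317×10⁻⁹) = 6.266×10⁻¹⁹ J.
Energy delivered: (876 mW m⁻²)(6.83×10⁻⁴ m²)(2724 s) = 1.630 J.
Photons incident: 1.630 / 6.266×10⁻¹⁹ = 2.601×10¹⁸, i.e. 2.601×10¹⁸/6.022×10²³ = 4.319×10⁻⁶ mol.
Φ = 2.56×10⁻⁶ mol / 4.319×10⁻⁶ mol photons = 0.59.

Φ = 0.59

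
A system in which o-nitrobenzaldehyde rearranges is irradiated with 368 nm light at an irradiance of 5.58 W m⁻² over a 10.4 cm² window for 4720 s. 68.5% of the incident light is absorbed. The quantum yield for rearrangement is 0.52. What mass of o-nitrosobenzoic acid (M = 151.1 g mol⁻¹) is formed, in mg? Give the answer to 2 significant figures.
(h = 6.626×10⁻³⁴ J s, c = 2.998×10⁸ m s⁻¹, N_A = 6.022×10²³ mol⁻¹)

4.5 mg

Photon energy at 368 nm: hc/λ = (6.626×10⁻³⁴)(2.998×10⁸)/(368×10⁻⁹) = 5.398×10⁻¹⁹ J.
Energy delivered: (5.58 W m⁻²)(10.4×10⁻⁴ m²)(4720 s) = 27.39 J.
Photons incident: 27.39 / 5.398×10⁻¹⁹ = 5.074×10¹⁹, i.e. 5.074×10¹⁹/6.022×10²³ = 8.426×10⁻⁵ mol.
Photons absorbed: 0.685 × 8.426×10⁻⁵ = 5.772×10⁻⁵ mol.
Product: Φ × n_abs = 0.52 × 5.772×10⁻⁵ = 3.001×10⁻⁵ mol.
Mass: 3.001×10⁻⁵ × 151.1 = 0.004535 g = 4.5 mg.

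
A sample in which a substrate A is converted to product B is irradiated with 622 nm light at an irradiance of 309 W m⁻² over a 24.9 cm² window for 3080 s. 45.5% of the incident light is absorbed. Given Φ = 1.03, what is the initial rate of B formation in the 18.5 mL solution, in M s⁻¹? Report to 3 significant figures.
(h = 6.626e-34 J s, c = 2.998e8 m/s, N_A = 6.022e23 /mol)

Photon energy at 622 nm: hc/λ = (6.626e-34)(2.998e8)/(622e-9) = 3.194e-19 J.
Energy delivered: (309 W m⁻²)(24.9e-4 m²)(3080 s) = 2370 J.
Photons incident: 2370 / 3.194e-19 = 7.420e21, i.e. 7.420e21/6.022e23 = 0.01232 mol.
Photons absorbed: 0.455 × 0.01232 = 0.005606 mol.
Product formed: 1.03 × 0.005606 = 0.005774 mol.
Rate: 0.005774 mol / (3080 s × 0.0185 L) = 1.01e-4 M s⁻¹.

1.01e-4 M s⁻¹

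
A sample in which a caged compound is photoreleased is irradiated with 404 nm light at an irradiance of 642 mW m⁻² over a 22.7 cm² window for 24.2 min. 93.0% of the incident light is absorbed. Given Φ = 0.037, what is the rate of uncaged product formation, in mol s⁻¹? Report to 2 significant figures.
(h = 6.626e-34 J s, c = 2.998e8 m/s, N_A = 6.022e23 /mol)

Photon energy at 404 nm: hc/λ = (6.626e-34)(2.998e8)/(404e-9) = 4.917e-19 J.
Energy delivered: (642 mW m⁻²)(22.7e-4 m²)(1452 s) = 2.116 J.
Photons incident: 2.116 / 4.917e-19 = 4.303e18, i.e. 4.303e18/6.022e23 = 7.145e-6 mol.
Photons absorbed: 0.930 × 7.145e-6 = 6.645e-6 mol.
Product formed: 0.037 × 6.645e-6 = 2.459e-7 mol.
Rate: 2.459e-7 / 1452 s = 1.7e-10 mol s⁻¹.

1.7e-10 mol s⁻¹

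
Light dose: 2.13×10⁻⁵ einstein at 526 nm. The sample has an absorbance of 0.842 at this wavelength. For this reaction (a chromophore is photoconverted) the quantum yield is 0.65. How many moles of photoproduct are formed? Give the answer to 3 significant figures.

Fraction absorbed: 1 − 10^(−0.842) = 0.8561.
Photons absorbed: 0.8561 × 2.13×10⁻⁵ = 1.823×10⁻⁵ mol.
Product: Φ × n_abs = 0.65 × 1.823×10⁻⁵ = 1.185×10⁻⁵ mol.

1.19×10⁻⁵ mol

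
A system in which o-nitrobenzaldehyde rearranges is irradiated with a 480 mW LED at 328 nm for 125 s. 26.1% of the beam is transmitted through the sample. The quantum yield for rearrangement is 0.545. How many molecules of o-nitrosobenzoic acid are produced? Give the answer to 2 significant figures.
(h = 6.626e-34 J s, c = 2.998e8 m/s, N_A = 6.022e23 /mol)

Photon energy at 328 nm: hc/λ = (6.626e-34)(2.998e8)/(328e-9) = 6.056e-19 J.
Energy delivered: (480 mW)(125 s) = 60.00 J.
Photons incident: 60.00 / 6.056e-19 = 9.908e19, i.e. 9.908e19/6.022e23 = 1.645e-4 mol.
Fraction absorbed: 1 − 26.1/100 = 0.7390.
Photons absorbed: 0.7390 × 1.645e-4 = 1.216e-4 mol.
Product: Φ × n_abs = 0.545 × 1.216e-4 = 6.627e-5 mol.
As a count: 6.627e-5 × 6.022e23 = 4.0e19.

4.0e19 molecules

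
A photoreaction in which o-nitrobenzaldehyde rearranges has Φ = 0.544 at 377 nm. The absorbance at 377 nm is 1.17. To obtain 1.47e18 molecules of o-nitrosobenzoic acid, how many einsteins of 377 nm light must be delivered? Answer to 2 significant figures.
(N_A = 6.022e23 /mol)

4.8e-6 einstein

Product: 1.47e18 / 6.022e23 = 2.441e-6 mol.
Photons that must be absorbed: 2.441e-6 / 0.544 = 4.487e-6 mol.
Fraction absorbed: 1 − 10^(−1.17) = 0.9324.
Incident photons needed: 4.487e-6 / 0.9324 = 4.812e-6 mol.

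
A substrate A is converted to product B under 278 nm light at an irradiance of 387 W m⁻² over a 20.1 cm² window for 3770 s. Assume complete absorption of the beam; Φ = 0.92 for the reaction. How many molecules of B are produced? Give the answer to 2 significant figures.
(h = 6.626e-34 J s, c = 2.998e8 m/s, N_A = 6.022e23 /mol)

3.8e21 molecules

Photon energy at 278 nm: hc/λ = (6.626e-34)(2.998e8)/(278e-9) = 7.146e-19 J.
Energy delivered: (387 W m⁻²)(20.1e-4 m²)(3770 s) = 2933 J.
Photons incident: 2933 / 7.146e-19 = 4.104e21, i.e. 4.104e21/6.022e23 = 0.006815 mol.
Product: Φ × n_abs = 0.92 × 0.006815 = 0.006270 mol.
As a count: 0.006270 × 6.022e23 = 3.8e21.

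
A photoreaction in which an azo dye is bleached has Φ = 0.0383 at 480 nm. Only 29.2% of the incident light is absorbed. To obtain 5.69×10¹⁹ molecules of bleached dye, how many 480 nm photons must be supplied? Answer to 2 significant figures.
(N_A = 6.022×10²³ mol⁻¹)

5.1×10²¹ photons

Product: 5.69×10¹⁹ / 6.022×10²³ = 9.449×10⁻⁵ mol.
Photons that must be absorbed: 9.449×10⁻⁵ / 0.0383 = 0.002467 mol.
Incident photons needed: 0.002467 / 0.292 = 0.008449 mol.
Photon count: 0.008449 × 6.022×10²³ = 5.1×10²¹.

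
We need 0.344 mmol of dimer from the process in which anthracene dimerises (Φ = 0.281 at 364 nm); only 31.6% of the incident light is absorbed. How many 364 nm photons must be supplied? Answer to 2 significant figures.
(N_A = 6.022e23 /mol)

2.3e21 photons

Product: 0.344 mmol = 3.44e-4 mol.
Photons that must be absorbed: 3.44e-4 / 0.281 = 0.001224 mol.
Incident photons needed: 0.001224 / 0.316 = 0.003873 mol.
Photon count: 0.003873 × 6.022e23 = 2.3e21.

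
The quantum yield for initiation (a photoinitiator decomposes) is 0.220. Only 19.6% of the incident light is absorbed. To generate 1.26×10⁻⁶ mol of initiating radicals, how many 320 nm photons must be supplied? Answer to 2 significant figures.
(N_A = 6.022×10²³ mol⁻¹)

Photons that must be absorbed: 1.26×10⁻⁶ / 0.220 = 5.727×10⁻⁶ mol.
Incident photons needed: 5.727×10⁻⁶ / 0.196 = 2.922×10⁻⁵ mol.
Photon count: 2.922×10⁻⁵ × 6.022×10²³ = 1.8×10¹⁹.

1.8×10¹⁹ photons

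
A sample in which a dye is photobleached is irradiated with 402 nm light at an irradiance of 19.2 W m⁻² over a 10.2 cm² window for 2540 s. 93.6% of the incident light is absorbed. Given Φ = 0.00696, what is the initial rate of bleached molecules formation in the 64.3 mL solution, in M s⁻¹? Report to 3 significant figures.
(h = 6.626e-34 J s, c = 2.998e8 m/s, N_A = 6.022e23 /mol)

6.67e-9 M s⁻¹

Photon energy at 402 nm: hc/λ = (6.626e-34)(2.998e8)/(402e-9) = 4.941e-19 J.
Energy delivered: (19.2 W m⁻²)(10.2e-4 m²)(2540 s) = 49.74 J.
Photons incident: 49.74 / 4.941e-19 = 1.007e20, i.e. 1.007e20/6.022e23 = 1.672e-4 mol.
Photons absorbed: 0.936 × 1.672e-4 = 1.565e-4 mol.
Product formed: 0.00696 × 1.565e-4 = 1.089e-6 mol.
Rate: 1.089e-6 mol / (2540 s × 0.0643 L) = 6.67e-9 M s⁻¹.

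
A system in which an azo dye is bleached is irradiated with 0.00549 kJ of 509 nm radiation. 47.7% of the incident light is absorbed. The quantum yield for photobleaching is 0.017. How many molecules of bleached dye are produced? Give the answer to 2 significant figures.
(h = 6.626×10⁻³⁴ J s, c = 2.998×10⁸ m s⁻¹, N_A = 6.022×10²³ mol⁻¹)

1.1×10¹⁷ molecules

Photon energy at 509 nm: hc/λ = (6.626×10⁻³⁴)(2.998×10⁸)/(509×10⁻⁹) = 3.903×10⁻¹⁹ J.
Incident energy: 0.00549 kJ = 5.49 J.
Photons incident: 5.49 / 3.903×10⁻¹⁹ = 1.407×10¹⁹, i.e. 1.407×10¹⁹/6.022×10²³ = 2.336×10⁻⁵ mol.
Photons absorbed: 0.477 × 2.336×10⁻⁵ = 1.114×10⁻⁵ mol.
Product: Φ × n_abs = 0.017 × 1.114×10⁻⁵ = 1.894×10⁻⁷ mol.
As a count: 1.894×10⁻⁷ × 6.022×10²³ = 1.1×10¹⁷.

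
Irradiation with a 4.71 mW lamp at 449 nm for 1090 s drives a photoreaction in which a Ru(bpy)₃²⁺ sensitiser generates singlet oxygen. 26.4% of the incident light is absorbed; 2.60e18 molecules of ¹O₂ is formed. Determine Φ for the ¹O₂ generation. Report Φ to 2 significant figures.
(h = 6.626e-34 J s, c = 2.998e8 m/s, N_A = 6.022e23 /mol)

Product: 2.60e18 / 6.022e23 = 4.318e-6 mol.
Photon energy at 449 nm: hc/λ = (6.626e-34)(2.998e8)/(449e-9) = 4.424e-19 J.
Energy delivered: (4.71 mW)(1090 s) = 5.134 J.
Photons incident: 5.134 / 4.424e-19 = 1.160e19, i.e. 1.160e19/6.022e23 = 1.926e-5 mol.
Photons absorbed: 0.264 × 1.926e-5 = 5.085e-6 mol.
Φ = 4.318e-6 mol / 5.085e-6 mol photons = 0.85.

Φ = 0.85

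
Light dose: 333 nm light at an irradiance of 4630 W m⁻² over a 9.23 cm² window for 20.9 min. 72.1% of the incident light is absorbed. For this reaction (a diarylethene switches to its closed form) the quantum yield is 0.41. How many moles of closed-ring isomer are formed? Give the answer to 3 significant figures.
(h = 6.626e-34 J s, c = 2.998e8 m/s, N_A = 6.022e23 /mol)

0.00441 mol

Photon energy at 333 nm: hc/λ = (6.626e-34)(2.998e8)/(333e-9) = 5.965e-19 J.
Energy delivered: (4630 W m⁻²)(9.23e-4 m²)(1254 s) = 5359 J.
Photons incident: 5359 / 5.965e-19 = 8.984e21, i.e. 8.984e21/6.022e23 = 0.01492 mol.
Photons absorbed: 0.721 × 0.01492 = 0.01076 mol.
Product: Φ × n_abs = 0.41 × 0.01076 = 0.004412 mol.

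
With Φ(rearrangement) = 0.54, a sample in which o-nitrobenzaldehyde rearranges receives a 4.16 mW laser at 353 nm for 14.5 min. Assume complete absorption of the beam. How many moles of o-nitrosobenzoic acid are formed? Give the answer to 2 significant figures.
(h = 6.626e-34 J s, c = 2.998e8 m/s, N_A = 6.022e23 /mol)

5.8e-6 mol

Photon energy at 353 nm: hc/λ = (6.626e-34)(2.998e8)/(353e-9) = 5.627e-19 J.
Energy delivered: (4.16 mW)(870 s) = 3.619 J.
Photons incident: 3.619 / 5.627e-19 = 6.431e18, i.e. 6.431e18/6.022e23 = 1.068e-5 mol.
Product: Φ × n_abs = 0.54 × 1.068e-5 = 5.767e-6 mol.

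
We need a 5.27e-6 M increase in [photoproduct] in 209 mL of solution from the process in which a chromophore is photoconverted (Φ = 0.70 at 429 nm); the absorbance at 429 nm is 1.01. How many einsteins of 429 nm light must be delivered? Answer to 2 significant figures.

1.7e-6 einstein

Product: (5.27e-6 M)(0.209 L) = 1.101e-6 mol.
Photons that must be absorbed: 1.101e-6 / 0.70 = 1.573e-6 mol.
Fraction absorbed: 1 − 10^(−1.01) = 0.9023.
Incident photons needed: 1.573e-6 / 0.9023 = 1.743e-6 mol.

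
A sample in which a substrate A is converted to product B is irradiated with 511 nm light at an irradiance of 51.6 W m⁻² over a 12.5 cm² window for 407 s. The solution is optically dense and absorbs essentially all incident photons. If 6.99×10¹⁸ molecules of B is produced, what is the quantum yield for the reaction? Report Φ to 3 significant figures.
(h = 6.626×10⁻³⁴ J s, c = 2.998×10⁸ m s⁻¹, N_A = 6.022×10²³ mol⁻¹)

Φ = 0.104

Product: 6.99×10¹⁸ / 6.022×10²³ = 1.161×10⁻⁵ mol.
Photon energy at 511 nm: hc/λ = (6.626×10⁻³⁴)(2.998×10⁸)/(511×10⁻⁹) = 3.887×10⁻¹⁹ J.
Energy delivered: (51.6 W m⁻²)(12.5×10⁻⁴ m²)(407 s) = 26.25 J.
Photons incident: 26.25 / 3.887×10⁻¹⁹ = 6.753×10¹⁹, i.e. 6.753×10¹⁹/6.022×10²³ = 1.121×10⁻⁴ mol.
Φ = 1.161×10⁻⁵ mol / 1.121×10⁻⁴ mol photons = 0.104.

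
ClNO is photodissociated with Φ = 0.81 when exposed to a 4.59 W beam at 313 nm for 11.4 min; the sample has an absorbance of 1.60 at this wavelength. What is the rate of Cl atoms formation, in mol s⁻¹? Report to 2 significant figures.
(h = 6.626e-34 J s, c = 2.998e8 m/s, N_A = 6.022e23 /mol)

9.5e-6 mol s⁻¹

Photon energy at 313 nm: hc/λ = (6.626e-34)(2.998e8)/(313e-9) = 6.347e-19 J.
Energy delivered: (4.59 W)(684 s) = 3140 J.
Photons incident: 3140 / 6.347e-19 = 4.947e21, i.e. 4.947e21/6.022e23 = 0.008215 mol.
Fraction absorbed: 1 − 10^(−1.60) = 0.9749.
Photons absorbed: 0.9749 × 0.008215 = 0.008009 mol.
Product formed: 0.81 × 0.008009 = 0.006487 mol.
Rate: 0.006487 / 684 s = 9.5e-6 mol s⁻¹.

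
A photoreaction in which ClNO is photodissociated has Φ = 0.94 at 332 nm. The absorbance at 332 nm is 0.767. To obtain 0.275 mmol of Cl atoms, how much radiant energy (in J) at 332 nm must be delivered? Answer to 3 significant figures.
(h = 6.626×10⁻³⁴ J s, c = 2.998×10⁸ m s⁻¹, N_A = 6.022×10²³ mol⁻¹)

127 J

Product: 0.275 mmol = 2.75×10⁻⁴ mol.
Photons that must be absorbed: 2.75×10⁻⁴ / 0.94 = 2.926×10⁻⁴ mol.
Fraction absorbed: 1 − 10^(−0.767) = 0.8290.
Incident photons needed: 2.926×10⁻⁴ / 0.8290 = 3.530×10⁻⁴ mol.
Photon energy: hc/λ = 5.983×10⁻¹⁹ J; per mole, 3.603×10⁵ J mol⁻¹.
Energy required: 3.530×10⁻⁴ × 3.603×10⁵ = 127 J.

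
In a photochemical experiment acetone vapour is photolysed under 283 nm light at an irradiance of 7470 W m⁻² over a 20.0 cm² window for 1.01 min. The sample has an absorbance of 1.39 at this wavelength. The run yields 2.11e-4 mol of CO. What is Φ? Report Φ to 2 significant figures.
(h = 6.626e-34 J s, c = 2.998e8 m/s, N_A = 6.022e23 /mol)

Photon energy at 283 nm: hc/λ = (6.626e-34)(2.998e8)/(283e-9) = 7.019e-19 J.
Energy delivered: (7470 W m⁻²)(20.0e-4 m²)(60.6 s) = 905.4 J.
Photons incident: 905.4 / 7.019e-19 = 1.290e21, i.e. 1.290e21/6.022e23 = 0.002142 mol.
Fraction absorbed: 1 − 10^(−1.39) = 0.9593.
Photons absorbed: 0.9593 × 0.002142 = 0.002055 mol.
Φ = 2.11e-4 mol / 0.002055 mol photons = 0.10.

Φ = 0.10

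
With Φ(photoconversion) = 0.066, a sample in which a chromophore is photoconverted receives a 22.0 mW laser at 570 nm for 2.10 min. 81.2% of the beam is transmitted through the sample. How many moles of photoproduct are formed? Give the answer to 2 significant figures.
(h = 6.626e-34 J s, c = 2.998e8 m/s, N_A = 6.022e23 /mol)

1.6e-7 mol

Photon energy at 570 nm: hc/λ = (6.626e-34)(2.998e8)/(570e-9) = 3.485e-19 J.
Energy delivered: (22.0 mW)(126 s) = 2.772 J.
Photons incident: 2.772 / 3.485e-19 = 7.954e18, i.e. 7.954e18/6.022e23 = 1.321e-5 mol.
Fraction absorbed: 1 − 81.2/100 = 0.1880.
Photons absorbed: 0.1880 × 1.321e-5 = 2.483e-6 mol.
Product: Φ × n_abs = 0.066 × 2.483e-6 = 1.639e-7 mol.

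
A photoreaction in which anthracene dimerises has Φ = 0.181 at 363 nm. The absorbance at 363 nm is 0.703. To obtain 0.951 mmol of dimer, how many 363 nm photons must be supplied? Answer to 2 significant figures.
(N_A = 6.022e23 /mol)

Product: 0.951 mmol = 9.51e-4 mol.
Photons that must be absorbed: 9.51e-4 / 0.181 = 0.005254 mol.
Fraction absorbed: 1 − 10^(−0.703) = 0.8018.
Incident photons needed: 0.005254 / 0.8018 = 0.006553 mol.
Photon count: 0.006553 × 6.022e23 = 3.9e21.

3.9e21 photons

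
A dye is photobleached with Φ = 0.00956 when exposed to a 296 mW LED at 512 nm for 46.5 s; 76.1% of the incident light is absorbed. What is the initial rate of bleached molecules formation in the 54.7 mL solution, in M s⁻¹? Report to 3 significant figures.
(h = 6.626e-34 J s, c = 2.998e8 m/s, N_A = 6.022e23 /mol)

1.68e-7 M s⁻¹

Photon energy at 512 nm: hc/λ = (6.626e-34)(2.998e8)/(512e-9) = 3.880e-19 J.
Energy delivered: (296 mW)(46.5 s) = 13.76 J.
Photons incident: 13.76 / 3.880e-19 = 3.546e19, i.e. 3.546e19/6.022e23 = 5.888e-5 mol.
Photons absorbed: 0.761 × 5.888e-5 = 4.481e-5 mol.
Product formed: 0.00956 × 4.481e-5 = 4.284e-7 mol.
Rate: 4.284e-7 mol / (46.5 s × 0.0547 L) = 1.68e-7 M s⁻¹.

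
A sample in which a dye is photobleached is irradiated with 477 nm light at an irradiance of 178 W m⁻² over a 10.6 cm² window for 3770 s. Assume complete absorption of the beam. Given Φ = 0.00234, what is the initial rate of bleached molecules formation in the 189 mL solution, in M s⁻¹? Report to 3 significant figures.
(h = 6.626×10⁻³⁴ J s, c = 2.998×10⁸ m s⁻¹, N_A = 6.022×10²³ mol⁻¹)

9.31×10⁻⁹ M s⁻¹

Photon energy at 477 nm: hc/λ = (6.626×10⁻³⁴)(2.998×10⁸)/(477×10⁻⁹) = 4.165×10⁻¹⁹ J.
Energy delivered: (178 W m⁻²)(10.6×10⁻⁴ m²)(3770 s) = 711.3 J.
Photons incident: 711.3 / 4.165×10⁻¹⁹ = 1.708×10²¹, i.e. 1.708×10²¹/6.022×10²³ = 0.002836 mol.
Product formed: 0.00234 × 0.002836 = 6.636×10⁻⁶ mol.
Rate: 6.636×10⁻⁶ mol / (3770 s × 0.189 L) = 9.31×10⁻⁹ M s⁻¹.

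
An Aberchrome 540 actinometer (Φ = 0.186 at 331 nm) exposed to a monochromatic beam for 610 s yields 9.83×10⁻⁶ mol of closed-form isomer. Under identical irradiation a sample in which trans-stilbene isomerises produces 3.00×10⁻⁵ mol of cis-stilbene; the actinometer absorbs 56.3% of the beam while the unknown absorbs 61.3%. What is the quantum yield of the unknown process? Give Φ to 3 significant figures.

Φ = 0.521

Photons absorbed by the actinometer: 9.83×10⁻⁶ / 0.186 = 5.285×10⁻⁵ mol.
Incident flux: 5.285×10⁻⁵ / 0.563 = 9.387×10⁻⁵ einstein.
Absorbed by unknown: 0.613 × 9.387×10⁻⁵ = 5.754×10⁻⁵ mol.
Φ(unknown) = 3.00×10⁻⁵ / 5.754×10⁻⁵ = 0.521.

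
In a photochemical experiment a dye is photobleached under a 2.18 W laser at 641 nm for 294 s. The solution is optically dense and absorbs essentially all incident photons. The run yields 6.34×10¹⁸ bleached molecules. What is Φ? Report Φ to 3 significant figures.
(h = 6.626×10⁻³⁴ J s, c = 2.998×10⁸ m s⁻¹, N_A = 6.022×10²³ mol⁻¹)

Φ = 0.00307

Product: 6.34×10¹⁸ / 6.022×10²³ = 1.053×10⁻⁵ mol.
Photon energy at 641 nm: hc/λ = (6.626×10⁻³⁴)(2.998×10⁸)/(641×10⁻⁹) = 3.099×10⁻¹⁹ J.
Energy delivered: (2.18 W)(294 s) = 640.9 J.
Photons incident: 640.9 / 3.099×10⁻¹⁹ = 2.068×10²¹, i.e. 2.068×10²¹/6.022×10²³ = 0.003434 mol.
Φ = 1.053×10⁻⁵ mol / 0.003434 mol photons = 0.00307.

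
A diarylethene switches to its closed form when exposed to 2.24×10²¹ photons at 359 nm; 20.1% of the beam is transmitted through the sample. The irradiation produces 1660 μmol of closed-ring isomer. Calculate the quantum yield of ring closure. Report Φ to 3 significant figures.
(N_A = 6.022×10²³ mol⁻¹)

Product: 1660 μmol = 0.00166 mol.
Moles of photons: 2.24×10²¹ / 6.022×10²³ = 0.003720 mol.
Fraction absorbed: 1 − 20.1/100 = 0.7990.
Photons absorbed: 0.7990 × 0.003720 = 0.002972 mol.
Φ = 0.00166 mol / 0.002972 mol photons = 0.559.

Φ = 0.559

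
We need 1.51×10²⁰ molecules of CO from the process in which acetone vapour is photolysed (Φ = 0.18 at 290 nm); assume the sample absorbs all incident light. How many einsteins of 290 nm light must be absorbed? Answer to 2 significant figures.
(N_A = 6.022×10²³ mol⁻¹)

0.0014 einstein

Product: 1.51×10²⁰ / 6.022×10²³ = 2.507×10⁻⁴ mol.
Photons that must be absorbed: 2.507×10⁻⁴ / 0.18 = 0.001393 mol.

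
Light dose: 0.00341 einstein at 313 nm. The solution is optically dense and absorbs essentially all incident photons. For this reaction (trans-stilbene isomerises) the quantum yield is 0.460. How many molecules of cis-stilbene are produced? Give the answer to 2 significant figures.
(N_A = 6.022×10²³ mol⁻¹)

Product: Φ × n_abs = 0.460 × 0.00341 = 0.001569 mol.
As a count: 0.001569 × 6.022×10²³ = 9.4×10²⁰.

9.4×10²⁰ molecules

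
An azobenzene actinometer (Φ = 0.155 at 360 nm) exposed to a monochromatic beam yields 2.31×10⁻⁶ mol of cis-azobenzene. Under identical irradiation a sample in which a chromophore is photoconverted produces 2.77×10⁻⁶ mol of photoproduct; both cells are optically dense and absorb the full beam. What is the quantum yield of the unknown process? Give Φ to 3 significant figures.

Φ = 0.186

Photons absorbed by the actinometer: 2.31×10⁻⁶ / 0.155 = 1.490×10⁻⁵ mol.
Φ(unknown) = 2.77×10⁻⁶ / 1.490×10⁻⁵ = 0.186.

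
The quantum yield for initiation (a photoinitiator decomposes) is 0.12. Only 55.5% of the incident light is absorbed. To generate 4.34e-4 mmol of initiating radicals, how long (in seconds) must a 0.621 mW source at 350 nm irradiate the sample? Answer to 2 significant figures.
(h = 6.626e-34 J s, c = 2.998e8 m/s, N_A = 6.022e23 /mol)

Product: 4.34e-4 mmol = 4.34e-7 mol.
Photons that must be absorbed: 4.34e-7 / 0.12 = 3.617e-6 mol.
Incident photons needed: 3.617e-6 / 0.555 = 6.517e-6 mol.
Photon energy: hc/λ = 5.676e-19 J; per mole, 3.418e5 J mol⁻¹.
Energy required: 6.517e-6 × 3.418e5 = 2.228 J.
Time: 2.228 J / 0.000621 W = 3600 s.

t ≈ 3600 s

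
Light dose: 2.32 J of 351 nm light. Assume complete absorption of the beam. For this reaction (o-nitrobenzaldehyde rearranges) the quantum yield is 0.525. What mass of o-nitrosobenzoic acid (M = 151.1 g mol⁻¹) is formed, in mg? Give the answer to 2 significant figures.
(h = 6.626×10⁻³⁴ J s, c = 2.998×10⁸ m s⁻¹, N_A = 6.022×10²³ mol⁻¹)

0.54 mg

Photon energy at 351 nm: hc/λ = (6.626×10⁻³⁴)(2.998×10⁸)/(351×10⁻⁹) = 5.659×10⁻¹⁹ J.
Photons incident: 2.32 / 5.659×10⁻¹⁹ = 4.100×10¹⁸, i.e. 4.100×10¹⁸/6.022×10²³ = 6.808×10⁻⁶ mol.
Product: Φ × n_abs = 0.525 × 6.808×10⁻⁶ = 3.574×10⁻⁶ mol.
Mass: 3.574×10⁻⁶ × 151.1 = 5.400×10⁻⁴ g = 0.54 mg.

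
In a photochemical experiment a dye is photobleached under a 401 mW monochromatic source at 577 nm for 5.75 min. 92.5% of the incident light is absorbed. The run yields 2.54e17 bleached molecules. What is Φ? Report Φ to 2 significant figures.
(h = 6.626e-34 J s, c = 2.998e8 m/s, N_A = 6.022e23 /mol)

Φ = 6.8e-4

Product: 2.54e17 / 6.022e23 = 4.218e-7 mol.
Photon energy at 577 nm: hc/λ = (6.626e-34)(2.998e8)/(577e-9) = 3.443e-19 J.
Energy delivered: (401 mW)(345 s) = 138.3 J.
Photons incident: 138.3 / 3.443e-19 = 4.017e20, i.e. 4.017e20/6.022e23 = 6.671e-4 mol.
Photons absorbed: 0.925 × 6.671e-4 = 6.171e-4 mol.
Φ = 4.218e-7 mol / 6.171e-4 mol photons = 6.8e-4.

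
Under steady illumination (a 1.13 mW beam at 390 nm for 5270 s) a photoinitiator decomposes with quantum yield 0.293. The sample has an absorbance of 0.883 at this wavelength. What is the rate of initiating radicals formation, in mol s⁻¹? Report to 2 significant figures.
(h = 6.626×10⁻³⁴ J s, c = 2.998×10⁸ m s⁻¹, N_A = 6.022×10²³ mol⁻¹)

Photon energy at 390 nm: hc/λ = (6.626×10⁻³⁴)(2.998×10⁸)/(390×10⁻⁹) = 5.094×10⁻¹⁹ J.
Energy delivered: (1.13 mW)(5270 s) = 5.955 J.
Photons incident: 5.955 / 5.094×10⁻¹⁹ = 1.169×10¹⁹, i.e. 1.169×10¹⁹/6.022×10²³ = 1.941×10⁻⁵ mol.
Fraction absorbed: 1 − 10^(−0.883) = 0.8691.
Photons absorbed: 0.8691 × 1.941×10⁻⁵ = 1.687×10⁻⁵ mol.
Product formed: 0.293 × 1.687×10⁻⁵ = 4.943×10⁻⁶ mol.
Rate: 4.943×10⁻⁶ / 5270 s = 9.4×10⁻¹⁰ mol s⁻¹.

9.4×10⁻¹⁰ mol s⁻¹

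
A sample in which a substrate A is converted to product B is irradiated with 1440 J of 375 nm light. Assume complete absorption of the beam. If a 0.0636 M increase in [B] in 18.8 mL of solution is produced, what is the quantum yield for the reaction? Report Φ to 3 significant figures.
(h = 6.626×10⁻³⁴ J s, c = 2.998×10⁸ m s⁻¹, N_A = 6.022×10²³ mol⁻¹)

Φ = 0.265

Product: (0.0636 M)(0.0188 L) = 0.001196 mol.
Photon energy at 375 nm: hc/λ = (6.626×10⁻³⁴)(2.998×10⁸)/(375×10⁻⁹) = 5.297×10⁻¹⁹ J.
Photons incident: 1440 / 5.297×10⁻¹⁹ = 2.719×10²¹, i.e. 2.719×10²¹/6.022×10²³ = 0.004515 mol.
Φ = 0.001196 mol / 0.004515 mol photons = 0.265.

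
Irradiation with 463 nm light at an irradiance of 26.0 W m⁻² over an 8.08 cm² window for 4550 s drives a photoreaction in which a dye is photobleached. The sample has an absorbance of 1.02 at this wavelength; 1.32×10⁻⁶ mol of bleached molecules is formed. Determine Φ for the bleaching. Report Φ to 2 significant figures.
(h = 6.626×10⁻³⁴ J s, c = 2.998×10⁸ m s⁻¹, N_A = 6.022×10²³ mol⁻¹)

Φ = 0.0039

Photon energy at 463 nm: hc/λ = (6.626×10⁻³⁴)(2.998×10⁸)/(463×10⁻⁹) = 4.290×10⁻¹⁹ J.
Energy delivered: (26.0 W m⁻²)(8.08×10⁻⁴ m²)(4550 s) = 95.59 J.
Photons incident: 95.59 / 4.290×10⁻¹⁹ = 2.228×10²⁰, i.e. 2.228×10²⁰/6.022×10²³ = 3.700×10⁻⁴ mol.
Fraction absorbed: 1 − 10^(−1.02) = 0.9045.
Photons absorbed: 0.9045 × 3.700×10⁻⁴ = 3.347×10⁻⁴ mol.
Φ = 1.32×10⁻⁶ mol / 3.347×10⁻⁴ mol photons = 0.0039.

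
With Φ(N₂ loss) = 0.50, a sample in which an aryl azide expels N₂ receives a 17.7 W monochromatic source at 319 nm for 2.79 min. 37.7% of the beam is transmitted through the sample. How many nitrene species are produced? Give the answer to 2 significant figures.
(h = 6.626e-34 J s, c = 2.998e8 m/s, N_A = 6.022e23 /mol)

Photon energy at 319 nm: hc/λ = (6.626e-34)(2.998e8)/(319e-9) = 6.227e-19 J.
Energy delivered: (17.7 W)(167.4 s) = 2963 J.
Photons incident: 2963 / 6.227e-19 = 4.758e21, i.e. 4.758e21/6.022e23 = 0.007901 mol.
Fraction absorbed: 1 − 37.7/100 = 0.6230.
Photons absorbed: 0.6230 × 0.007901 = 0.004922 mol.
Product: Φ × n_abs = 0.50 × 0.004922 = 0.002461 mol.
As a count: 0.002461 × 6.022e23 = 1.5e21.

1.5e21 species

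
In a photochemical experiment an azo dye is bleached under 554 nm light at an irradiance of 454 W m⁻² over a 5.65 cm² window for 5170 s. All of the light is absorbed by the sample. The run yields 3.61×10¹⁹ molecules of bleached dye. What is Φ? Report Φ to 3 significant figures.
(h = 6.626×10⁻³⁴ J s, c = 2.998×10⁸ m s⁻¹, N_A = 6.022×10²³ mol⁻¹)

Φ = 0.00976

Product: 3.61×10¹⁹ / 6.022×10²³ = 5.995×10⁻⁵ mol.
Photon energy at 554 nm: hc/λ = (6.626×10⁻³⁴)(2.998×10⁸)/(554×10⁻⁹) = 3.586×10⁻¹⁹ J.
Energy delivered: (454 W m⁻²)(5.65×10⁻⁴ m²)(5170 s) = 1326 J.
Photons incident: 1326 / 3.586×10⁻¹⁹ = 3.698×10²¹, i.e. 3.698×10²¹/6.022×10²³ = 0.006141 mol.
Φ = 5.995×10⁻⁵ mol / 0.006141 mol photons = 0.00976.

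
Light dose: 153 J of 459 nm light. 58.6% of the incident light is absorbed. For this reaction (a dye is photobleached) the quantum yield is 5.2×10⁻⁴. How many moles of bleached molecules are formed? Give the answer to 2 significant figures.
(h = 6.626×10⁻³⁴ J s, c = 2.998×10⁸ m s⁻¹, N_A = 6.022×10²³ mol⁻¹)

Photon energy at 459 nm: hc/λ = (6.626×10⁻³⁴)(2.998×10⁸)/(459×10⁻⁹) = 4.328×10⁻¹⁹ J.
Photons incident: 153 / 4.328×10⁻¹⁹ = 3.535×10²⁰, i.e. 3.535×10²⁰/6.022×10²³ = 5.870×10⁻⁴ mol.
Photons absorbed: 0.586 × 5.870×10⁻⁴ = 3.440×10⁻⁴ mol.
Product: Φ × n_abs = 5.2×10⁻⁴ × 3.440×10⁻⁴ = 1.789×10⁻⁷ mol.

1.8×10⁻⁷ mol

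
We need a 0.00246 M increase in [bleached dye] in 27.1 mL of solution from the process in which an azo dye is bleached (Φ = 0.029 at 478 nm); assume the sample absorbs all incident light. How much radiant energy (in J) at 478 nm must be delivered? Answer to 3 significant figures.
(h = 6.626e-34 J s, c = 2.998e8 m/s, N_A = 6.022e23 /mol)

Product: (0.00246 M)(0.0271 L) = 6.667e-5 mol.
Photons that must be absorbed: 6.667e-5 / 0.029 = 0.002299 mol.
Photon energy: hc/λ = 4.156e-19 J; per mole, 2.503e5 J mol⁻¹.
Energy required: 0.002299 × 2.503e5 = 575 J.

575 J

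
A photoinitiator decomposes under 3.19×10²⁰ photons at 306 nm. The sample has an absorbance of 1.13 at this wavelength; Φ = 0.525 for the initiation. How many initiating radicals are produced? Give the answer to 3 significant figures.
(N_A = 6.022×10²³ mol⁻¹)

1.55×10²⁰ initiating radicals

Moles of photons: 3.19×10²⁰ / 6.022×10²³ = 5.297×10⁻⁴ mol.
Fraction absorbed: 1 − 10^(−1.13) = 0.9259.
Photons absorbed: 0.9259 × 5.297×10⁻⁴ = 4.904×10⁻⁴ mol.
Product: Φ × n_abs = 0.525 × 4.904×10⁻⁴ = 2.575×10⁻⁴ mol.
As a count: 2.575×10⁻⁴ × 6.022×10²³ = 1.55×10²⁰.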